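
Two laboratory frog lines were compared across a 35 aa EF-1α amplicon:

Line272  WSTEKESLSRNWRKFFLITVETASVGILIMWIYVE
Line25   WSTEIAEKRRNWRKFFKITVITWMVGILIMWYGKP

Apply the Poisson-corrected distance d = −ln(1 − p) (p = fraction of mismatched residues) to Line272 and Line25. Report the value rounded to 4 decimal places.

0.4643

Mismatches occur at site 5 (K/I), site 6 (E/A), site 7 (S/E), site 8 (L/K), site 9 (S/R), site 17 (L/K), site 21 (E/I), site 23 (A/W), site 24 (S/M), site 32 (I/Y), site 33 (Y/G), site 34 (V/K), site 35 (E/P).
p = 13/35 = 0.371429.
d = −ln(1 − 0.371429) = −ln(0.628571) = 0.4643.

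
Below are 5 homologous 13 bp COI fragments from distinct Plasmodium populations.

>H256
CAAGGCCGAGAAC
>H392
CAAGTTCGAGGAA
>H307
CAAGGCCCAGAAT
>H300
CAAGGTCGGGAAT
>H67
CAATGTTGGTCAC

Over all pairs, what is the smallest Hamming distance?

2

Pairwise Hamming distances:
  H256 vs H392: 4
  H256 vs H307: 2
  H256 vs H300: 3
  H256 vs H67: 6
  H392 vs H307: 5
  H392 vs H300: 4
  H392 vs H67: 7
  H307 vs H300: 3
  H307 vs H67: 8
  H300 vs H67: 5
The smallest is 2, between H256 and H307.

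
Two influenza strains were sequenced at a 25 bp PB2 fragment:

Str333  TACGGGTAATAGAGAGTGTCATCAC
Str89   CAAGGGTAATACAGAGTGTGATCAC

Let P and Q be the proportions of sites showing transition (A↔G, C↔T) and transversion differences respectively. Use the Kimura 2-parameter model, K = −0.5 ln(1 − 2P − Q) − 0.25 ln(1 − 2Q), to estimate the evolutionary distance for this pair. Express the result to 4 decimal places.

0.1802

Differing sites — 1:T/C (Ti); 3:C/A (Tv); 12:G/C (Tv); 20:C/G (Tv).
Of the 4 differences, 1 transition and 3 transversions over 25 sites: P = 1/25 = 0.040000, Q = 3/25 = 0.120000.
d = −0.5·ln(0.800000) − 0.25·ln(0.760000) = −0.5·(-0.223144) − 0.25·(-0.274437) = 0.1802.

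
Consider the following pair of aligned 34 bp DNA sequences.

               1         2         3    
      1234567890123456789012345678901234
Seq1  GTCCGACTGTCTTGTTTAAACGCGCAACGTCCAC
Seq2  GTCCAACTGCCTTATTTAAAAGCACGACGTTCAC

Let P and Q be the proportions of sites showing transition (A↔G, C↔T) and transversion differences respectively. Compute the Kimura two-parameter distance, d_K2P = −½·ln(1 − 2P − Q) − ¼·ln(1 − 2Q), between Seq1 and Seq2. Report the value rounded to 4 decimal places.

Differing sites — 5:G/A (Ti); 10:T/C (Ti); 14:G/A (Ti); 21:C/A (Tv); 24:G/A (Ti); 26:A/G (Ti); 31:C/T (Ti).
Of the 7 differences, 6 transitions and 1 transversion over 34 sites: P = 6/34 = 0.176471, Q = 1/34 = 0.029412.
d = −0.5·ln(0.617646) − 0.25·ln(0.941176) = −0.5·(-0.481840) − 0.25·(-0.060625) = 0.2561.

0.2561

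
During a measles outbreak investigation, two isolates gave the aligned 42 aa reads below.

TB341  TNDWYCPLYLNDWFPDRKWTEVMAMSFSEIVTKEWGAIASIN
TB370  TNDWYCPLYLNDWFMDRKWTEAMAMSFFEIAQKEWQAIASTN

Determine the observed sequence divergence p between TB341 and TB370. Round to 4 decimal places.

The sequences differ at positions 15 (P/M), 22 (V/A), 28 (S/F), 31 (V/A), 32 (T/Q), 36 (G/Q), 41 (I/T).
There are 7 differences over 42 sites, so p = 7/42 = 0.1667.

0.1667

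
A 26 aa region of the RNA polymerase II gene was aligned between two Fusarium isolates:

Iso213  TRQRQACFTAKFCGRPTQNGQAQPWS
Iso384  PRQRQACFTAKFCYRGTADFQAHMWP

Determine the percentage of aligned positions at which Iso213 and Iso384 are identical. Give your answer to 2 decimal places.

The sequences differ at positions 1 (T/P), 14 (G/Y), 16 (P/G), 18 (Q/A), 19 (N/D), 20 (G/F), 23 (Q/H), 24 (P/M), 26 (S/P).
17 of the 26 sites match, so the percent identity is 17/26 × 100 = 65.38%.

65.38%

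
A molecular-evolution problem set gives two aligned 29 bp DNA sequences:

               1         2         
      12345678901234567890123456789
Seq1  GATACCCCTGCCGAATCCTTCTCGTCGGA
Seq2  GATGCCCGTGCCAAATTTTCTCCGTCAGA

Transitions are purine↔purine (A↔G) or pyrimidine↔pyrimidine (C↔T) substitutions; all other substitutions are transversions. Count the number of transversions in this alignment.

The sequences differ at positions 4 (A/G, transition), 8 (C/G, transversion), 13 (G/A, transition), 17 (C/T, transition), 18 (C/T, transition), 20 (T/C, transition), 21 (C/T, transition), 22 (T/C, transition), 27 (G/A, transition).
Of the 9 differences, 8 transitions and 1 transversion, so the answer is 1.

1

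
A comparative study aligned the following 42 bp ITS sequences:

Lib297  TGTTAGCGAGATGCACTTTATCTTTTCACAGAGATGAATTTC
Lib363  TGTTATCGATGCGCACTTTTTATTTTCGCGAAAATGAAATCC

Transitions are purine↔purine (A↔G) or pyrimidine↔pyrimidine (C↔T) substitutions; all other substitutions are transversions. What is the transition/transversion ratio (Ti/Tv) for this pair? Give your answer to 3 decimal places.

The sequences differ at positions 6 (G/T, transversion), 10 (G/T, transversion), 11 (A/G, transition), 12 (T/C, transition), 20 (A/T, transversion), 22 (C/A, transversion), 28 (A/G, transition), 30 (A/G, transition), 31 (G/A, transition), 33 (G/A, transition), 39 (T/A, transversion), 41 (T/C, transition).
Of the 12 differences, 7 transitions and 5 transversions, so Ti/Tv = 7/5 = 1.400.

1.400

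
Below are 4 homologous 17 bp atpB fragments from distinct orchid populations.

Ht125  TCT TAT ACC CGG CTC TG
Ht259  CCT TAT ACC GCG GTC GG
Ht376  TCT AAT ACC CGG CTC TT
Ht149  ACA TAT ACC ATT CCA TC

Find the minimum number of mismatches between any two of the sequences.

Pairwise Hamming distances:
  Ht125 vs Ht259: 5
  Ht125 vs Ht376: 2
  Ht125 vs Ht149: 8
  Ht259 vs Ht376: 7
  Ht259 vs Ht149: 10
  Ht376 vs Ht149: 9
The smallest is 2, between Ht125 and Ht376.

2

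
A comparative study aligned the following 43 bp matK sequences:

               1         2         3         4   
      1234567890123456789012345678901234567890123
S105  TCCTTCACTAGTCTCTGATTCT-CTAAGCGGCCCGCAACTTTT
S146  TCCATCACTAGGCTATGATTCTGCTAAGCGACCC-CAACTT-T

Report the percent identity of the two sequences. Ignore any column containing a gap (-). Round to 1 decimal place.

Excluding the 3 gap columns leaves 40 comparable sites.
The sequences differ at positions 4 (T/A), 12 (T/G), 15 (C/A), 31 (G/A).
36 of the 40 comparable sites match, so the percent identity is 36/40 × 100 = 90.0%.

90.0%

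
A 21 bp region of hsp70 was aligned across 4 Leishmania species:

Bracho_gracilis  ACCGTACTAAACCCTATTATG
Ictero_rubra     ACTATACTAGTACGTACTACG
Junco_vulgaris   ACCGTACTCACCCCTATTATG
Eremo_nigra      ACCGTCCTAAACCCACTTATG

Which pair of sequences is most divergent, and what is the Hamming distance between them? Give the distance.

Pairwise Hamming distances:
  Bracho_gracilis vs Ictero_rubra: 8
  Bracho_gracilis vs Junco_vulgaris: 2
  Bracho_gracilis vs Eremo_nigra: 3
  Ictero_rubra vs Junco_vulgaris: 9
  Ictero_rubra vs Eremo_nigra: 11
  Junco_vulgaris vs Eremo_nigra: 5
The largest is 11, between Ictero_rubra and Eremo_nigra.

11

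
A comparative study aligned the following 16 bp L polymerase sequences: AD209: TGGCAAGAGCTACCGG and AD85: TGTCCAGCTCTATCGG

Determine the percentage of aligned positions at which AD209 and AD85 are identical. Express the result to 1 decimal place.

Mismatches occur at site 3 (G↔T), site 5 (A↔C), site 8 (A↔C), site 9 (G↔T), site 13 (C↔T).
11 of the 16 sites match, so the percent identity is 11/16 × 100 = 68.8%.

68.8%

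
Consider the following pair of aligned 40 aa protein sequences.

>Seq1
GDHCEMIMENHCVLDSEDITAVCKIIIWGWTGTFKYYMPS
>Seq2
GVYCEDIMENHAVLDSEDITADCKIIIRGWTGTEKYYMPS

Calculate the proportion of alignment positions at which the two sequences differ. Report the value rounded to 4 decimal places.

0.1750

Mismatches occur at site 2 (D/V), site 3 (H/Y), site 6 (M/D), site 12 (C/A), site 22 (V/D), site 28 (W/R), site 34 (F/E).
There are 7 differences over 40 sites, so p = 7/40 = 0.1750.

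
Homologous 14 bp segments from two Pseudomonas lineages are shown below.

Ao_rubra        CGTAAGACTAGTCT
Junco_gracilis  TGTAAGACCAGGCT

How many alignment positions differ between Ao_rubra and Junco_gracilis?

3

Differing sites — 1:C/T; 9:T/C; 12:T/G.
That gives 3 mismatches out of 14 aligned sites, so the Hamming distance is 3.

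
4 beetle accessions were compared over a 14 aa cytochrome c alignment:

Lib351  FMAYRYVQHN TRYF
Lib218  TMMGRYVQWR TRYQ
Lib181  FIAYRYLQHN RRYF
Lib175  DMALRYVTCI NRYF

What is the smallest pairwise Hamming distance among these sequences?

3

Pairwise Hamming distances:
  Lib351 vs Lib218: 6
  Lib351 vs Lib181: 3
  Lib351 vs Lib175: 6
  Lib218 vs Lib181: 9
  Lib218 vs Lib175: 8
  Lib181 vs Lib175: 8
The smallest is 3, between Lib351 and Lib181.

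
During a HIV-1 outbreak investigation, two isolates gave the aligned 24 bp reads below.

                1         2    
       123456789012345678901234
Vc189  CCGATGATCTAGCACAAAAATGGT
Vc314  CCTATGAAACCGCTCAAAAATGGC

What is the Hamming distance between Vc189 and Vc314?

7

The sequences differ at positions 3 (G/T), 8 (T/A), 9 (C/A), 10 (T/C), 11 (A/C), 14 (A/T), 24 (T/C).
That gives 7 mismatches out of 24 aligned sites, so the Hamming distance is 7.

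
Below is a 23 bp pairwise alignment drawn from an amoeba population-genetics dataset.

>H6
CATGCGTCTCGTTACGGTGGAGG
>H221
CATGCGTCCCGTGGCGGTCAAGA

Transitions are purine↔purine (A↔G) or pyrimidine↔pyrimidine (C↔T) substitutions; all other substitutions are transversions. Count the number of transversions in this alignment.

Differing sites — 9:T/C (Ti); 13:T/G (Tv); 14:A/G (Ti); 19:G/C (Tv); 20:G/A (Ti); 23:G/A (Ti).
Of the 6 differences, 4 transitions and 2 transversions, so the answer is 2.

2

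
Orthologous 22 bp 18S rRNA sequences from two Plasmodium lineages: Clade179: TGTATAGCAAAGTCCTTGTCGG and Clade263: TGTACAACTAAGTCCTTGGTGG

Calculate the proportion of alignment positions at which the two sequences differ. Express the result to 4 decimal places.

Differing sites — 5:T/C; 7:G/A; 9:A/T; 19:T/G; 20:C/T.
There are 5 differences over 22 sites, so p = 5/22 = 0.2273.

0.2273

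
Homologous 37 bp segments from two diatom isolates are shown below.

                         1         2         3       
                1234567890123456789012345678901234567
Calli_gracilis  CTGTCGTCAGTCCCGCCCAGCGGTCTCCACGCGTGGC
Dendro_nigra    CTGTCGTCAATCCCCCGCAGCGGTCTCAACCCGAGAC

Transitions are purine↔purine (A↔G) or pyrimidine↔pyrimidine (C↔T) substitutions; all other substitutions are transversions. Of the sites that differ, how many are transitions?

2

Differing sites — 10:G/A (Ti); 15:G/C (Tv); 17:C/G (Tv); 28:C/A (Tv); 31:G/C (Tv); 34:T/A (Tv); 36:G/A (Ti).
Of the 7 differences, 2 transitions and 5 transversions, so the answer is 2.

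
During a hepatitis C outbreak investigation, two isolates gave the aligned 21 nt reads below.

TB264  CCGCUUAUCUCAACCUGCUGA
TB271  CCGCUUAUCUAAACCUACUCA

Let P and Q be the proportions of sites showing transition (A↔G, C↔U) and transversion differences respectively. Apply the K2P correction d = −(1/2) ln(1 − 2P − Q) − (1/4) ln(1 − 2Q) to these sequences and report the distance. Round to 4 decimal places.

0.1585

Mismatches occur at site 11 (C↔A, transversion), site 17 (G↔A, transition), site 20 (G↔C, transversion).
Of the 3 differences, 1 transition and 2 transversions over 21 sites: P = 1/21 = 0.047619, Q = 2/21 = 0.095238.
d = −0.5·ln(0.809524) − 0.25·ln(0.809524) = −0.5·(-0.211309) − 0.25·(-0.211309) = 0.1585.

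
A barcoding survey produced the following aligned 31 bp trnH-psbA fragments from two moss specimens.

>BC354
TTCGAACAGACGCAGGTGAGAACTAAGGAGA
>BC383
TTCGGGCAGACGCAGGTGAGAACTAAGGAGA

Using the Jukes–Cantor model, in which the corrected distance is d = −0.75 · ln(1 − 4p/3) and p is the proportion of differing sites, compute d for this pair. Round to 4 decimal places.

0.0675

Mismatches occur at site 5 (A→G), site 6 (A→G).
p = 2/31 = 0.064516.
d = −0.75 · ln(1 − (4/3)·0.064516) = −0.75 · ln(0.913979) = −0.75 · (-0.089948) = 0.0675.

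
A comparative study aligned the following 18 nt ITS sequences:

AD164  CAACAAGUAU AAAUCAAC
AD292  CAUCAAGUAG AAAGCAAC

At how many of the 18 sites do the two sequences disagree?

3

The sequences differ at positions 3 (A/U), 10 (U/G), 14 (U/G).
That gives 3 mismatches out of 18 aligned sites, so the Hamming distance is 3.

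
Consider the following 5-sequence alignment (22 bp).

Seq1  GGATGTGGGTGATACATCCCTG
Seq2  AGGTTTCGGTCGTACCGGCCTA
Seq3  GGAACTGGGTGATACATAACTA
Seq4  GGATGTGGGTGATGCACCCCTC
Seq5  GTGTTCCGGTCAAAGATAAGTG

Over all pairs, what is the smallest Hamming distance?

Pairwise Hamming distances:
  Seq1 vs Seq2: 10
  Seq1 vs Seq3: 5
  Seq1 vs Seq4: 3
  Seq1 vs Seq5: 11
  Seq2 vs Seq3: 11
  Seq2 vs Seq4: 11
  Seq2 vs Seq5: 12
  Seq3 vs Seq4: 7
  Seq3 vs Seq5: 11
  Seq4 vs Seq5: 14
The smallest is 3, between Seq1 and Seq4.

3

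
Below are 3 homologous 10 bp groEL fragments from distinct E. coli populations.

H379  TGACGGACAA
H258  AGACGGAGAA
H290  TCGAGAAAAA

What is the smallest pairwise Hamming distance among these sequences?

2

Pairwise Hamming distances:
  H379 vs H258: 2
  H379 vs H290: 5
  H258 vs H290: 6
The smallest is 2, between H379 and H258.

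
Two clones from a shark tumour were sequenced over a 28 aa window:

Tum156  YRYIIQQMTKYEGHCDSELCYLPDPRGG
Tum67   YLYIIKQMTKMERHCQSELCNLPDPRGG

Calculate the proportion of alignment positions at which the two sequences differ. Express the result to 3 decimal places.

0.214

The sequences differ at positions 2 (R/L), 6 (Q/K), 11 (Y/M), 13 (G/R), 16 (D/Q), 21 (Y/N).
There are 6 differences over 28 sites, so p = 6/28 = 0.214.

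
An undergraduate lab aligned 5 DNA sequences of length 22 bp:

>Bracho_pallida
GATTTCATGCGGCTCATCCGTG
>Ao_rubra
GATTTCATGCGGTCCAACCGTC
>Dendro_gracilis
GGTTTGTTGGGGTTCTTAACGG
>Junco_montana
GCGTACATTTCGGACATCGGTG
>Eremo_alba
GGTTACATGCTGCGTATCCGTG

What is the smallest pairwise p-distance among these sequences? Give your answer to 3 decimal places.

0.182

Pairwise Hamming distances:
  Bracho_pallida vs Ao_rubra: 4
  Bracho_pallida vs Dendro_gracilis: 10
  Bracho_pallida vs Junco_montana: 9
  Bracho_pallida vs Eremo_alba: 5
  Ao_rubra vs Dendro_gracilis: 12
  Ao_rubra vs Junco_montana: 11
  Ao_rubra vs Eremo_alba: 8
  Dendro_gracilis vs Junco_montana: 15
  Dendro_gracilis vs Eremo_alba: 13
  Junco_montana vs Eremo_alba: 9
The smallest is 4 mismatches, between Bracho_pallida and Ao_rubra; p = 4/22 = 0.182.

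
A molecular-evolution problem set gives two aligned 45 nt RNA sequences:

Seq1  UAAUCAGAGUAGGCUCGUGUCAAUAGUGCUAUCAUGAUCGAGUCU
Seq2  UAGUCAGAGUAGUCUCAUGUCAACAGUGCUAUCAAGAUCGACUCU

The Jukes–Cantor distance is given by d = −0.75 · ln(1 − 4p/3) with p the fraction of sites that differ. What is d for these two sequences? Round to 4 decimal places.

The sequences differ at positions 3 (A/G), 13 (G/U), 17 (G/A), 24 (U/C), 35 (U/A), 42 (G/C).
p = 6/45 = 0.133333.
d = −0.75 · ln(1 − (4/3)·0.133333) = −0.75 · ln(0.822223) = −0.75 · (-0.195744) = 0.1468.

0.1468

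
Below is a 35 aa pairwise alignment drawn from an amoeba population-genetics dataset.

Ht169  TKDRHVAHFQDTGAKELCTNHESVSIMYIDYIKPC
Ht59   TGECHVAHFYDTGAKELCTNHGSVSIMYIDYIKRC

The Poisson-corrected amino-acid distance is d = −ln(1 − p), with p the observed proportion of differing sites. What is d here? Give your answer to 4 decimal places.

Differing sites — 2:K/G; 3:D/E; 4:R/C; 10:Q/Y; 22:E/G; 34:P/R.
p = 6/35 = 0.171429.
d = −ln(1 − 0.171429) = −ln(0.828571) = 0.1881.

0.1881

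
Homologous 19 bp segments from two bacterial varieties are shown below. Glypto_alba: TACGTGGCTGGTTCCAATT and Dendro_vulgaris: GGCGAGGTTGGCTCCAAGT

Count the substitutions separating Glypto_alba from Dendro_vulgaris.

6

Differing sites — 1:T/G; 2:A/G; 5:T/A; 8:C/T; 12:T/C; 18:T/G.
That gives 6 mismatches out of 19 aligned sites, so the Hamming distance is 6.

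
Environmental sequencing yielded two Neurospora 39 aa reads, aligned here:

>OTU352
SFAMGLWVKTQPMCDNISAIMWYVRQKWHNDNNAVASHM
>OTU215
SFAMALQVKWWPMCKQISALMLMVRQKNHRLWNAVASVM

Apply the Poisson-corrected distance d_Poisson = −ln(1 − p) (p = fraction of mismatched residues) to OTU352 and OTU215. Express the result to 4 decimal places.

The sequences differ at positions 5 (G/A), 7 (W/Q), 10 (T/W), 11 (Q/W), 15 (D/K), 16 (N/Q), 20 (I/L), 22 (W/L), 23 (Y/M), 28 (W/N), 30 (N/R), 31 (D/L), 32 (N/W), 38 (H/V).
p = 14/39 = 0.358974.
d = −ln(1 − 0.358974) = −ln(0.641026) = 0.4447.

0.4447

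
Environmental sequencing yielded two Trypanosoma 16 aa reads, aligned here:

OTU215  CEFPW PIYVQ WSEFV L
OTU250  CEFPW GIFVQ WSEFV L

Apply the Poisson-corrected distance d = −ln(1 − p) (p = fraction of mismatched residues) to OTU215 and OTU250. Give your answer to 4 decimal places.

0.1335

Mismatches occur at site 6 (P→G), site 8 (Y→F).
p = 2/16 = 0.125000.
d = −ln(1 − 0.125000) = −ln(0.875000) = 0.1335.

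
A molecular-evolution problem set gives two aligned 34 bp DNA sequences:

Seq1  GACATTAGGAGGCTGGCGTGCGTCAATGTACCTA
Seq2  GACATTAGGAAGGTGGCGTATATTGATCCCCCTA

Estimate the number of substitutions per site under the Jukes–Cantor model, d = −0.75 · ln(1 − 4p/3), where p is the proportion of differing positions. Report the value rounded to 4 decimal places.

0.3734

The sequences differ at positions 11 (G/A), 13 (C/G), 20 (G/A), 21 (C/T), 22 (G/A), 24 (C/T), 25 (A/G), 28 (G/C), 29 (T/C), 30 (A/C).
p = 10/34 = 0.294118.
d = −0.75 · ln(1 − (4/3)·0.294118) = −0.75 · ln(0.607843) = −0.75 · (-0.497839) = 0.3734.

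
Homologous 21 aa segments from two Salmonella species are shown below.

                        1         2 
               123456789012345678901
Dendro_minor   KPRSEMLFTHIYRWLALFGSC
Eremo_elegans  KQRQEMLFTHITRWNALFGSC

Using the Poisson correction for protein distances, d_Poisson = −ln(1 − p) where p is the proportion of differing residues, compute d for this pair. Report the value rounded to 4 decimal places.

Differing sites — 2:P/Q; 4:S/Q; 12:Y/T; 15:L/N.
p = 4/21 = 0.190476.
d = −ln(1 − 0.190476) = −ln(0.809524) = 0.2113.

0.2113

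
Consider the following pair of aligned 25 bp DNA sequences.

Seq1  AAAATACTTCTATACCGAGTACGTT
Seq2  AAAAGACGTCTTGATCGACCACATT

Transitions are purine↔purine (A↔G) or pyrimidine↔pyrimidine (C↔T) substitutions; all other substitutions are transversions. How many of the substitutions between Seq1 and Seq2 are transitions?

3

Mismatches occur at site 5 (T↔G, transversion), site 8 (T↔G, transversion), site 12 (A↔T, transversion), site 13 (T↔G, transversion), site 15 (C↔T, transition), site 19 (G↔C, transversion), site 20 (T↔C, transition), site 23 (G↔A, transition).
Of the 8 differences, 3 transitions and 5 transversions, so the answer is 3.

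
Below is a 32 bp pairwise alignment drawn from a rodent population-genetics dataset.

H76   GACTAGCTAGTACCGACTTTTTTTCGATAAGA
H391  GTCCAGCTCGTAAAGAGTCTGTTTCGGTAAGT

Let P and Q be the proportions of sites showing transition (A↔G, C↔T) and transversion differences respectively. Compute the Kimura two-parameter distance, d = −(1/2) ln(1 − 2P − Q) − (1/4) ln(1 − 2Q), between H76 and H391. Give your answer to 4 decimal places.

Differing sites — 2:A/T (Tv); 4:T/C (Ti); 9:A/C (Tv); 13:C/A (Tv); 14:C/A (Tv); 17:C/G (Tv); 19:T/C (Ti); 21:T/G (Tv); 27:A/G (Ti); 32:A/T (Tv).
Of the 10 differences, 3 transitions and 7 transversions over 32 sites: P = 3/32 = 0.093750, Q = 7/32 = 0.218750.
d = −0.5·ln(0.593750) − 0.25·ln(0.562500) = −0.5·(-0.521297) − 0.25·(-0.575364) = 0.4045.

0.4045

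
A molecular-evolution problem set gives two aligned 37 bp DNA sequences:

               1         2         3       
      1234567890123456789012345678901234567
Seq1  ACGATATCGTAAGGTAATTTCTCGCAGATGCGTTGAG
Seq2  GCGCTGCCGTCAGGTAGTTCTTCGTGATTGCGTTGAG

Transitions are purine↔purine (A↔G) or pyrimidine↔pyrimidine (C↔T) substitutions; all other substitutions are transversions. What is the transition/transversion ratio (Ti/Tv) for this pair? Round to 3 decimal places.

Mismatches occur at site 1 (A→G, transition), site 4 (A→C, transversion), site 6 (A→G, transition), site 7 (T→C, transition), site 11 (A→C, transversion), site 17 (A→G, transition), site 20 (T→C, transition), site 21 (C→T, transition), site 25 (C→T, transition), site 26 (A→G, transition), site 27 (G→A, transition), site 28 (A→T, transversion).
Of the 12 differences, 9 transitions and 3 transversions, so Ti/Tv = 9/3 = 3.000.

3.000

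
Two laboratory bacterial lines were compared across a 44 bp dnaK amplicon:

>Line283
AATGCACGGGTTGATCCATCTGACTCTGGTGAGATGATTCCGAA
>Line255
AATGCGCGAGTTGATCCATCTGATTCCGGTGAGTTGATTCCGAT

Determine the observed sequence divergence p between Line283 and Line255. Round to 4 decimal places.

0.1364

Mismatches occur at site 6 (A/G), site 9 (G/A), site 24 (C/T), site 27 (T/C), site 34 (A/T), site 44 (A/T).
There are 6 differences over 44 sites, so p = 6/44 = 0.1364.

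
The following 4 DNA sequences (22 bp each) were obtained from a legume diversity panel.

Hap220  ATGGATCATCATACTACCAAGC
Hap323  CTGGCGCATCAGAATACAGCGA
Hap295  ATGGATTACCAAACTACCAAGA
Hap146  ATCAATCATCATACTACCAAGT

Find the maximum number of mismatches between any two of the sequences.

Pairwise Hamming distances:
  Hap220 vs Hap323: 9
  Hap220 vs Hap295: 4
  Hap220 vs Hap146: 3
  Hap323 vs Hap295: 10
  Hap323 vs Hap146: 11
  Hap295 vs Hap146: 6
The largest is 11, between Hap323 and Hap146.

11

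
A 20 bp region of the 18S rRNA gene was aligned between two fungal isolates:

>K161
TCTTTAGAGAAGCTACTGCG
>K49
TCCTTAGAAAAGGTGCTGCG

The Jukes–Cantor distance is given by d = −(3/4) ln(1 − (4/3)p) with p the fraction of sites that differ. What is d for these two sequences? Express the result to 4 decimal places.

The sequences differ at positions 3 (T/C), 9 (G/A), 13 (C/G), 15 (A/G).
p = 4/20 = 0.200000.
d = −0.75 · ln(1 − (4/3)·0.200000) = −0.75 · ln(0.733333) = −0.75 · (-0.310155) = 0.2326.

0.2326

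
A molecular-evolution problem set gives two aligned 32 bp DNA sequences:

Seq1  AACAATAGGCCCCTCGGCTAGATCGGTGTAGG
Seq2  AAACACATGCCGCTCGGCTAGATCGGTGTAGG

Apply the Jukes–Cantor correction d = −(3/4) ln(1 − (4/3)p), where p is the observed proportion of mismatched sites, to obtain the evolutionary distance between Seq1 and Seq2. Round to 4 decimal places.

Differing sites — 3:C/A; 4:A/C; 6:T/C; 8:G/T; 12:C/G.
p = 5/32 = 0.156250.
d = −0.75 · ln(1 − (4/3)·0.156250) = −0.75 · ln(0.791667) = −0.75 · (-0.233614) = 0.1752.

0.1752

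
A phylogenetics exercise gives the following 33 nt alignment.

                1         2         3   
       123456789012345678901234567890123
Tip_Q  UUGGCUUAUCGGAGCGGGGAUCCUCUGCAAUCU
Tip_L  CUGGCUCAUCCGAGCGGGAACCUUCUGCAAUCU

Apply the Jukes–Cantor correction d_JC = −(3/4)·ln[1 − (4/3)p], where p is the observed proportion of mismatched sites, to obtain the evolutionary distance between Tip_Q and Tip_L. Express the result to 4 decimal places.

The sequences differ at positions 1 (U/C), 7 (U/C), 11 (G/C), 19 (G/A), 21 (U/C), 23 (C/U).
p = 6/33 = 0.181818.
d = −0.75 · ln(1 − (4/3)·0.181818) = −0.75 · ln(0.757576) = −0.75 · (-0.277631) = 0.2082.

0.2082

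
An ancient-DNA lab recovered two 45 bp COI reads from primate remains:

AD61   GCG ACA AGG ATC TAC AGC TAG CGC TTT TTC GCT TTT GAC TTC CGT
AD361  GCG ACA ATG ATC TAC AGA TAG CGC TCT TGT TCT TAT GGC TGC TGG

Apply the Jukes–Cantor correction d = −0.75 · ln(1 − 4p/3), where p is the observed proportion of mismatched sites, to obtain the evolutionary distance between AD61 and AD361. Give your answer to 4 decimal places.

0.2958

Differing sites — 8:G/T; 18:C/A; 26:T/C; 29:T/G; 30:C/T; 31:G/T; 35:T/A; 38:A/G; 41:T/G; 43:C/T; 45:T/G.
p = 11/45 = 0.244444.
d = −0.75 · ln(1 − (4/3)·0.244444) = −0.75 · ln(0.674075) = −0.75 · (-0.394414) = 0.2958.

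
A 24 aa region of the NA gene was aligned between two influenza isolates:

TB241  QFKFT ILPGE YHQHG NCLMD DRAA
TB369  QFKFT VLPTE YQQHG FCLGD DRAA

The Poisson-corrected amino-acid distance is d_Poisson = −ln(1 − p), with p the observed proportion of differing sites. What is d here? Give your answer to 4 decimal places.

0.2336

The sequences differ at positions 6 (I/V), 9 (G/T), 12 (H/Q), 16 (N/F), 19 (M/G).
p = 5/24 = 0.208333.
d = −ln(1 − 0.208333) = −ln(0.791667) = 0.2336.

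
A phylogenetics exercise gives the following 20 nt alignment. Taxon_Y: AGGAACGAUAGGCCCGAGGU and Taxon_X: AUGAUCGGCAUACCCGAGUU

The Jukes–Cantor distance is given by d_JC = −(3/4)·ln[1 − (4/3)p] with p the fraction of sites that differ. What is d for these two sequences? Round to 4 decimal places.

0.4715

Mismatches occur at site 2 (G/U), site 5 (A/U), site 8 (A/G), site 9 (U/C), site 11 (G/U), site 12 (G/A), site 19 (G/U).
p = 7/20 = 0.350000.
d = −0.75 · ln(1 − (4/3)·0.350000) = −0.75 · ln(0.533333) = −0.75 · (-0.628609) = 0.4715.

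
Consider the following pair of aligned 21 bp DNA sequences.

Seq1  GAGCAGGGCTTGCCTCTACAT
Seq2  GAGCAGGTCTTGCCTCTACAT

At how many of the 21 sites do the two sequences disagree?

1

The sequences differ at position 8 (G/T).
That gives 1 mismatch out of 21 aligned sites, so the Hamming distance is 1.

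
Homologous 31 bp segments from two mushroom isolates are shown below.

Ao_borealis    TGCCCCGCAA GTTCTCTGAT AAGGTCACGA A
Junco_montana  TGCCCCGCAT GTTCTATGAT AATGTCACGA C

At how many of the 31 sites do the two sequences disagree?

4

The sequences differ at positions 10 (A/T), 16 (C/A), 23 (G/T), 31 (A/C).
That gives 4 mismatches out of 31 aligned sites, so the Hamming distance is 4.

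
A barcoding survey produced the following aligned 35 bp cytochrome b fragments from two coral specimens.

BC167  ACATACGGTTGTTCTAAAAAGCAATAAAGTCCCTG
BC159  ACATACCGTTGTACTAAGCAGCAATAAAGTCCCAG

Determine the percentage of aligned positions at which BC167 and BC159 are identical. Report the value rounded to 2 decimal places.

The sequences differ at positions 7 (G/C), 13 (T/A), 18 (A/G), 19 (A/C), 34 (T/A).
30 of the 35 sites match, so the percent identity is 30/35 × 100 = 85.71%.

85.71%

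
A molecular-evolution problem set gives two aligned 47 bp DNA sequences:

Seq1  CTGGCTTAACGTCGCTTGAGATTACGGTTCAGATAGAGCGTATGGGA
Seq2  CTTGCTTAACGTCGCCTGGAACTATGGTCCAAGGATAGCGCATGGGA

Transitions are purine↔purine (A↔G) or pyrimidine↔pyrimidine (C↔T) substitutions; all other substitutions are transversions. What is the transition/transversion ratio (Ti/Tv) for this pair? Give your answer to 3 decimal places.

The sequences differ at positions 3 (G/T, transversion), 16 (T/C, transition), 19 (A/G, transition), 20 (G/A, transition), 22 (T/C, transition), 25 (C/T, transition), 29 (T/C, transition), 32 (G/A, transition), 33 (A/G, transition), 34 (T/G, transversion), 36 (G/T, transversion), 41 (T/C, transition).
Of the 12 differences, 9 transitions and 3 transversions, so Ti/Tv = 9/3 = 3.000.

3.000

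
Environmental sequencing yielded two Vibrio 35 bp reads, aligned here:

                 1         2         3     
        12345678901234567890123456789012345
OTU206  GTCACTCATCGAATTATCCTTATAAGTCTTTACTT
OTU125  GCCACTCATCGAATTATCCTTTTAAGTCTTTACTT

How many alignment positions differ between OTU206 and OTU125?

2

Mismatches occur at site 2 (T/C), site 22 (A/T).
That gives 2 mismatches out of 35 aligned sites, so the Hamming distance is 2.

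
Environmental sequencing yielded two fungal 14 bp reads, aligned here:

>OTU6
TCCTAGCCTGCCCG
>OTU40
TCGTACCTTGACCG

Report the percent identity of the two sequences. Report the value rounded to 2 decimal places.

Mismatches occur at site 3 (C→G), site 6 (G→C), site 8 (C→T), site 11 (C→A).
10 of the 14 sites match, so the percent identity is 10/14 × 100 = 71.43%.

71.43%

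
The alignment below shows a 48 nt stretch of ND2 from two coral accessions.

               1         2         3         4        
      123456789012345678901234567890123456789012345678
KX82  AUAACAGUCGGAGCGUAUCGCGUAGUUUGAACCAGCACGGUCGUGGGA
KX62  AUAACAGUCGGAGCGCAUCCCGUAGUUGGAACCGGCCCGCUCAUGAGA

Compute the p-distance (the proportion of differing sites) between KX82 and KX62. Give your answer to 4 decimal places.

Mismatches occur at site 16 (U↔C), site 20 (G↔C), site 28 (U↔G), site 34 (A↔G), site 37 (A↔C), site 40 (G↔C), site 43 (G↔A), site 46 (G↔A).
There are 8 differences over 48 sites, so p = 8/48 = 0.1667.

0.1667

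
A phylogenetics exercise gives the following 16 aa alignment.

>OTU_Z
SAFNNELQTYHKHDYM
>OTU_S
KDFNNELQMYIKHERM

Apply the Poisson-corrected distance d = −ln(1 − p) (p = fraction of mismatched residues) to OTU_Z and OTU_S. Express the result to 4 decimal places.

0.4700

Differing sites — 1:S/K; 2:A/D; 9:T/M; 11:H/I; 14:D/E; 15:Y/R.
p = 6/16 = 0.375000.
d = −ln(1 − 0.375000) = −ln(0.625000) = 0.4700.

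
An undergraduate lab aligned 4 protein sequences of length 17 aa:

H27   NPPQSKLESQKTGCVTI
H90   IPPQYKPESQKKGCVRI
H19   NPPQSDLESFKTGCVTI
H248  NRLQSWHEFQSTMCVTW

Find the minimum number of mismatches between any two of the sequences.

Pairwise Hamming distances:
  H27 vs H90: 5
  H27 vs H19: 2
  H27 vs H248: 8
  H90 vs H19: 7
  H90 vs H248: 12
  H19 vs H248: 9
The smallest is 2, between H27 and H19.

2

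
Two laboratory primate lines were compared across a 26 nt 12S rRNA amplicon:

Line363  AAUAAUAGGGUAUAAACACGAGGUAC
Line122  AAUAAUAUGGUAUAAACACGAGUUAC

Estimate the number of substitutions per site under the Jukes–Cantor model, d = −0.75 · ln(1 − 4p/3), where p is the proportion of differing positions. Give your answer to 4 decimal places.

Mismatches occur at site 8 (G/U), site 23 (G/U).
p = 2/26 = 0.076923.
d = −0.75 · ln(1 − (4/3)·0.076923) = −0.75 · ln(0.897436) = −0.75 · (-0.108213) = 0.0812.

0.0812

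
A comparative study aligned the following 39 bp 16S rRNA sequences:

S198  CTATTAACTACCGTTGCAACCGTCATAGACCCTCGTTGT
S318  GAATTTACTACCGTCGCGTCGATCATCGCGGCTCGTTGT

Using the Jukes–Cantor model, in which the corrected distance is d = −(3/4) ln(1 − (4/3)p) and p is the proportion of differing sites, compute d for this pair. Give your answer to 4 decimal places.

Differing sites — 1:C/G; 2:T/A; 6:A/T; 15:T/C; 18:A/G; 19:A/T; 21:C/G; 22:G/A; 27:A/C; 29:A/C; 30:C/G; 31:C/G.
p = 12/39 = 0.307692.
d = −0.75 · ln(1 − (4/3)·0.307692) = −0.75 · ln(0.589744) = −0.75 · (-0.528067) = 0.3961.

0.3961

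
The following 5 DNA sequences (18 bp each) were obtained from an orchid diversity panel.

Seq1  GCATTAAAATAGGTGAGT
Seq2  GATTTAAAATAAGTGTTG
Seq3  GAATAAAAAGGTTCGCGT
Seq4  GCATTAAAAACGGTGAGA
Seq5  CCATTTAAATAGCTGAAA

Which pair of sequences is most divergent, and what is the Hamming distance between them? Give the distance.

12

Pairwise Hamming distances:
  Seq1 vs Seq2: 6
  Seq1 vs Seq3: 8
  Seq1 vs Seq4: 3
  Seq1 vs Seq5: 5
  Seq2 vs Seq3: 10
  Seq2 vs Seq4: 8
  Seq2 vs Seq5: 9
  Seq3 vs Seq4: 9
  Seq3 vs Seq5: 12
  Seq4 vs Seq5: 6
The largest is 12, between Seq3 and Seq5.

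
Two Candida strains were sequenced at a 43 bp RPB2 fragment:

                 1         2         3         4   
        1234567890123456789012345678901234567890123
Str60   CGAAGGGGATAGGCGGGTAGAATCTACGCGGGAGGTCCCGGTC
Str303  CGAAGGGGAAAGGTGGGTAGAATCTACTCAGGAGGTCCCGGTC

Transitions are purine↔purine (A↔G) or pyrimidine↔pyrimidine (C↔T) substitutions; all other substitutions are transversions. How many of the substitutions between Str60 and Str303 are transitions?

2

Differing sites — 10:T/A (Tv); 14:C/T (Ti); 28:G/T (Tv); 30:G/A (Ti).
Of the 4 differences, 2 transitions and 2 transversions, so the answer is 2.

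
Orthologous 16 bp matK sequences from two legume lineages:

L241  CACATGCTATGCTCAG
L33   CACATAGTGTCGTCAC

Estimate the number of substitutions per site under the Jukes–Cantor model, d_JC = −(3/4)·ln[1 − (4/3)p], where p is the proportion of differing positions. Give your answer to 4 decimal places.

0.5199

Differing sites — 6:G/A; 7:C/G; 9:A/G; 11:G/C; 12:C/G; 16:G/C.
p = 6/16 = 0.375000.
d = −0.75 · ln(1 − (4/3)·0.375000) = −0.75 · ln(0.500000) = −0.75 · (-0.693147) = 0.5199.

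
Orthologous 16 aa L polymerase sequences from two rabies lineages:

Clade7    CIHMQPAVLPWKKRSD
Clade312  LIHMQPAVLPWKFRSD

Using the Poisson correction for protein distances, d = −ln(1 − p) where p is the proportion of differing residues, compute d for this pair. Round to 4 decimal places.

0.1335

Differing sites — 1:C/L; 13:K/F.
p = 2/16 = 0.125000.
d = −ln(1 − 0.125000) = −ln(0.875000) = 0.1335.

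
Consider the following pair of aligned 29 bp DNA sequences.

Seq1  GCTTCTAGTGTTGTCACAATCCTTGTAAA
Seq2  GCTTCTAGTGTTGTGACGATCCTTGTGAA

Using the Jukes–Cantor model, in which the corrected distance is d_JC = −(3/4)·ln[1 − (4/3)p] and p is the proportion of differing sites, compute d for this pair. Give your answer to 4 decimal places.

0.1113

Differing sites — 15:C/G; 18:A/G; 27:A/G.
p = 3/29 = 0.103448.
d = −0.75 · ln(1 − (4/3)·0.103448) = −0.75 · ln(0.862069) = −0.75 · (-0.148420) = 0.1113.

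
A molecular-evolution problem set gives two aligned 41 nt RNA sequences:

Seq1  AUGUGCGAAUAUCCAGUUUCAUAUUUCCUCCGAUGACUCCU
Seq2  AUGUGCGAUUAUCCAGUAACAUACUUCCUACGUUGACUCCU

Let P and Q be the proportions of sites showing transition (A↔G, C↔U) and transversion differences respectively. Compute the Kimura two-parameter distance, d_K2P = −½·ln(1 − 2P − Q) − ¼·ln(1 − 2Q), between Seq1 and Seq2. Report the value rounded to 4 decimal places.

0.1635

The sequences differ at positions 9 (A/U, transversion), 18 (U/A, transversion), 19 (U/A, transversion), 24 (U/C, transition), 30 (C/A, transversion), 33 (A/U, transversion).
Of the 6 differences, 1 transition and 5 transversions over 41 sites: P = 1/41 = 0.024390, Q = 5/41 = 0.121951.
d = −0.5·ln(0.829269) − 0.25·ln(0.756098) = −0.5·(-0.187211) − 0.25·(-0.279584) = 0.1635.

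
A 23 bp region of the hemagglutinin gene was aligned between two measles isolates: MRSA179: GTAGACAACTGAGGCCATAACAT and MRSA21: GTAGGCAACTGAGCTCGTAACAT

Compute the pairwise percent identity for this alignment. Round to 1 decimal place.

The sequences differ at positions 5 (A/G), 14 (G/C), 15 (C/T), 17 (A/G).
19 of the 23 sites match, so the percent identity is 19/23 × 100 = 82.6%.

82.6%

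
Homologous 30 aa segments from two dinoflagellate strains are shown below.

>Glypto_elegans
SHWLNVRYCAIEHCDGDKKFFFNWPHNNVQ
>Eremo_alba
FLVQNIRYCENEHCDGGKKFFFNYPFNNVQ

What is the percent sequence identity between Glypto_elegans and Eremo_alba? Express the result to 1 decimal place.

66.7%

Mismatches occur at site 1 (S→F), site 2 (H→L), site 3 (W→V), site 4 (L→Q), site 6 (V→I), site 10 (A→E), site 11 (I→N), site 17 (D→G), site 24 (W→Y), site 26 (H→F).
20 of the 30 sites match, so the percent identity is 20/30 × 100 = 66.7%.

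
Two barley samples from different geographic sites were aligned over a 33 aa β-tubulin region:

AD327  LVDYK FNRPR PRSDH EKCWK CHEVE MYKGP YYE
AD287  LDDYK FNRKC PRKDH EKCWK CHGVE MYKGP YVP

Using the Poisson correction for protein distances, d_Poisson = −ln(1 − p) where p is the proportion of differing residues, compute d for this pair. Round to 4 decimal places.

0.2384

Mismatches occur at site 2 (V/D), site 9 (P/K), site 10 (R/C), site 13 (S/K), site 23 (E/G), site 32 (Y/V), site 33 (E/P).
p = 7/33 = 0.212121.
d = −ln(1 − 0.212121) = −ln(0.787879) = 0.2384.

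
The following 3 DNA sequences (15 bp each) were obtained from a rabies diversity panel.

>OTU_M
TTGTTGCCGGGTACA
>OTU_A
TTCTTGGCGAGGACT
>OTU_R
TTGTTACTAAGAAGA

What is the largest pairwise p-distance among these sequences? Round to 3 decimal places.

Pairwise Hamming distances:
  OTU_M vs OTU_A: 5
  OTU_M vs OTU_R: 6
  OTU_A vs OTU_R: 8
The largest is 8 mismatches, between OTU_A and OTU_R; p = 8/15 = 0.533.

0.533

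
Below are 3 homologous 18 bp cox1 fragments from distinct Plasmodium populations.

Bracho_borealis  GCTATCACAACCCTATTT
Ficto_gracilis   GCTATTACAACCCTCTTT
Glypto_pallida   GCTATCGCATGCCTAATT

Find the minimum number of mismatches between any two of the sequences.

Pairwise Hamming distances:
  Bracho_borealis vs Ficto_gracilis: 2
  Bracho_borealis vs Glypto_pallida: 4
  Ficto_gracilis vs Glypto_pallida: 6
The smallest is 2, between Bracho_borealis and Ficto_gracilis.

2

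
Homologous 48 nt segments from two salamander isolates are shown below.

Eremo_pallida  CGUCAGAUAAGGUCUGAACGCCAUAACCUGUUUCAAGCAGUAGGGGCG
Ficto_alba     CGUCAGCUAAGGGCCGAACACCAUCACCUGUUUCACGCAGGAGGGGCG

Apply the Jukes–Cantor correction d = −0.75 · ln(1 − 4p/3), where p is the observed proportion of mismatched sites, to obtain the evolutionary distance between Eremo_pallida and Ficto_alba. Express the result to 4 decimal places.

0.1622

Mismatches occur at site 7 (A→C), site 13 (U→G), site 15 (U→C), site 20 (G→A), site 25 (A→C), site 36 (A→C), site 41 (U→G).
p = 7/48 = 0.145833.
d = −0.75 · ln(1 − (4/3)·0.145833) = −0.75 · ln(0.805556) = −0.75 · (-0.216223) = 0.1622.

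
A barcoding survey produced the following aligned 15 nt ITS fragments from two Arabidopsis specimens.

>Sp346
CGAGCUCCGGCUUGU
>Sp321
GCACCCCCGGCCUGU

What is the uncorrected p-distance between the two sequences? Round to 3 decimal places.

Mismatches occur at site 1 (C↔G), site 2 (G↔C), site 4 (G↔C), site 6 (U↔C), site 12 (U↔C).
There are 5 differences over 15 sites, so p = 5/15 = 0.333.

0.333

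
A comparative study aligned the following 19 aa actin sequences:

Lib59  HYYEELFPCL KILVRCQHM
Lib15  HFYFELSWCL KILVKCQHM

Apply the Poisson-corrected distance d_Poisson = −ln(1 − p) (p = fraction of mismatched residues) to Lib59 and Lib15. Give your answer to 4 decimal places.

The sequences differ at positions 2 (Y/F), 4 (E/F), 7 (F/S), 8 (P/W), 15 (R/K).
p = 5/19 = 0.263158.
d = −ln(1 − 0.263158) = −ln(0.736842) = 0.3054.

0.3054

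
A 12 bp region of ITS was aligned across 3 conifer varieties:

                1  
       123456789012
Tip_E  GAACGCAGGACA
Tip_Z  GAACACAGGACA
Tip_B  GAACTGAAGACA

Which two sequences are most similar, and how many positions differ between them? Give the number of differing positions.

1

Pairwise Hamming distances:
  Tip_E vs Tip_Z: 1
  Tip_E vs Tip_B: 3
  Tip_Z vs Tip_B: 3
The smallest is 1, between Tip_E and Tip_Z.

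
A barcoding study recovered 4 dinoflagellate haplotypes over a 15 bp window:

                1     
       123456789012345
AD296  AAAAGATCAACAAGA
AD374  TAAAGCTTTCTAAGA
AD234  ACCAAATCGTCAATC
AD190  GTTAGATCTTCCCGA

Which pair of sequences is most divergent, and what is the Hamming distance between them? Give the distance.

11

Pairwise Hamming distances:
  AD296 vs AD374: 6
  AD296 vs AD234: 7
  AD296 vs AD190: 7
  AD374 vs AD234: 11
  AD374 vs AD190: 9
  AD234 vs AD190: 9
The largest is 11, between AD374 and AD234.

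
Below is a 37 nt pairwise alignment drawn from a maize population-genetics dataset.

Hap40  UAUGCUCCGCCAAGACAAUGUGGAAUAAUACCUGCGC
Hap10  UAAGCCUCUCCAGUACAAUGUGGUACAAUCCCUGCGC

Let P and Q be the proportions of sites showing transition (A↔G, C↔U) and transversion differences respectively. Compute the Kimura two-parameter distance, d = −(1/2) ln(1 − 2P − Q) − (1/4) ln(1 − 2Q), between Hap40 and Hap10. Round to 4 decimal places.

0.2952

The sequences differ at positions 3 (U/A, transversion), 6 (U/C, transition), 7 (C/U, transition), 9 (G/U, transversion), 13 (A/G, transition), 14 (G/U, transversion), 24 (A/U, transversion), 26 (U/C, transition), 30 (A/C, transversion).
Of the 9 differences, 4 transitions and 5 transversions over 37 sites: P = 4/37 = 0.108108, Q = 5/37 = 0.135135.
d = −0.5·ln(0.648649) − 0.25·ln(0.729730) = −0.5·(-0.432864) − 0.25·(-0.315081) = 0.2952.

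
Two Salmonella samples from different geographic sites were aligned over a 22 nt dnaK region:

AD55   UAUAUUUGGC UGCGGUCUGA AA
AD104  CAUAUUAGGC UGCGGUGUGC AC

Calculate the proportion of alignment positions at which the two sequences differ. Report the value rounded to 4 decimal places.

Differing sites — 1:U/C; 7:U/A; 17:C/G; 20:A/C; 22:A/C.
There are 5 differences over 22 sites, so p = 5/22 = 0.2273.

0.2273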